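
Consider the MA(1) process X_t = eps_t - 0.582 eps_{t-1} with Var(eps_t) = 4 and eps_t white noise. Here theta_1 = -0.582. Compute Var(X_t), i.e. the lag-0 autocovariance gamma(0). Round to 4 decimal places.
\gamma(0) = 5.3549

For an MA(q) process X_t = eps_t + sum_i theta_i eps_{t-i} with
Var(eps_t) = sigma^2, the variance is
  gamma(0) = sigma^2 * (1 + sum_i theta_i^2).
  sum_i theta_i^2 = (-0.582)^2 = 0.338724.
  gamma(0) = 4 * (1 + 0.338724) = 4 * 1.338724 = 5.354896, which rounds to 5.3549.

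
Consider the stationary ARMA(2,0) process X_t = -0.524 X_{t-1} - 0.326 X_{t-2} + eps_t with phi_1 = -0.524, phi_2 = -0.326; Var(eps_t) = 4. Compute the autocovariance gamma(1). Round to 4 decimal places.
\gamma(1) = -2.0960

Multiply the model equation by X_{t-k} and take expectations. With theta_0 = psi_0 = 1 and psi_j the MA(infinity) weights, this gives
  gamma(k) - sum_i phi_i gamma(k-i) = c_k,
  c_k = sigma^2 * sum_{j=k..q} theta_j psi_{j-k}   (c_k = 0 for k > q),
using gamma(-m) = gamma(m).
Pure AR (q = 0): c_0 = sigma^2 = 4, c_k = 0 for k >= 1.
Equations for k = 0, 1, 2 (AR order 2, c_2 = 0):
  (E0) gamma(0) = phi_1 gamma(1) + phi_2 gamma(2) + c_0
  (E1) gamma(1) = phi_1 gamma(0) + phi_2 gamma(1) + c_1
  (E2) gamma(2) = phi_1 gamma(1) + phi_2 gamma(0)
From (E1): gamma(1) = A gamma(0) + B with
  A = phi_1 / (1 - phi_2) = -0.524 / 1.326 = -0.395173,   B = c_1 / (1 - phi_2) = 0 / 1.326 = 0.
Insert (E2) into (E0): gamma(0) (1 - phi_2^2) = phi_1 (1 + phi_2) gamma(1) + c_0.
  phi_1 (1 + phi_2) = (-0.524)(0.674) = -0.353176,   1 - phi_2^2 = 0.893724.
Replace gamma(1) by A gamma(0) + B and collect gamma(0):
  gamma(0) [0.893724 - (-0.353176)(-0.395173)] = c_0 = 4
  gamma(0) * 0.754158 = 4
  gamma(0) = 4 / 0.754158 = 5.303927.
  gamma(1) = A gamma(0) = (-0.395173)(5.303927) = -2.095971.
Therefore gamma(1) = -2.0960 (to 4 decimal places).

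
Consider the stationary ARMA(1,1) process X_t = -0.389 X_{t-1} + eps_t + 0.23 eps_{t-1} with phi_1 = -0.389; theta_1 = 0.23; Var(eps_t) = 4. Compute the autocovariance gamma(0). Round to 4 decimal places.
\gamma(0) = 4.1192

Multiply the model equation by X_{t-k} and take expectations. With theta_0 = psi_0 = 1 and psi_j the MA(infinity) weights, this gives
  gamma(k) - sum_i phi_i gamma(k-i) = c_k,
  c_k = sigma^2 * sum_{j=k..q} theta_j psi_{j-k}   (c_k = 0 for k > q),
using gamma(-m) = gamma(m).
psi-weights needed (psi_j = theta_j + sum_i phi_i psi_{j-i}):
  psi_1 = theta_1 + phi_1 = 0.23 + (-0.389) = -0.159
Right-hand sides:
  c_0 = sigma^2 (1 + theta_1 psi_1) = 4 * (1 + (0.23)(-0.159)) = 4 * 0.96343 = 3.85372
  c_1 = sigma^2 theta_1 = 4 * (0.23) = 0.92
  c_2 = 0
Equations for k = 0 and k = 1 (AR order 1):
  gamma(0) = phi_1 gamma(1) + c_0
  gamma(1) = phi_1 gamma(0) + c_1
Substituting the second into the first: gamma(0) (1 - phi_1^2) = c_0 + phi_1 c_1, so
  gamma(0) = (c_0 + phi_1 c_1) / (1 - phi_1^2) = (3.85372 + (-0.389)(0.92)) / (1 - (-0.389)^2) = 3.49584 / 0.848679 = 4.119155.
Therefore gamma(0) = 4.1192 (to 4 decimal places).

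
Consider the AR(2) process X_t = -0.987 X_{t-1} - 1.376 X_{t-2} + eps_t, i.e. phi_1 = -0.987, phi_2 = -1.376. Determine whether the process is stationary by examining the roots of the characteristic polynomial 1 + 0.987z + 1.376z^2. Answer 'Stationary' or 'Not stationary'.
\text{Not stationary}

The AR(p) characteristic polynomial is P(z) = 1 + 0.987z + 1.376z^2.
Stationarity requires all roots to lie outside the unit circle, i.e. |z| > 1 for every root.
Set 1 + (0.987) z + (1.376) z^2 = 0, i.e. a z^2 + b z + c = 0 with a = 1.376, b = 0.987, c = 1.
Discriminant D = b^2 - 4ac = (0.987)^2 - 4*(1.376)*1 = 0.974169 - (5.504) = -4.529831.
D < 0, so the roots are the complex-conjugate pair z = (-b +/- i sqrt(-D)) / (2a) = -0.3586 +/- 0.7734i.
For a conjugate pair |z|^2 = z * conj(z) = (product of roots) = c/a = 1/(1.376) = 0.726744, so |z| = sqrt(0.726744) = 0.8525 for both roots.
Moduli of all roots: 0.8525, 0.8525.
All moduli strictly greater than 1? No.
Verdict: Not stationary.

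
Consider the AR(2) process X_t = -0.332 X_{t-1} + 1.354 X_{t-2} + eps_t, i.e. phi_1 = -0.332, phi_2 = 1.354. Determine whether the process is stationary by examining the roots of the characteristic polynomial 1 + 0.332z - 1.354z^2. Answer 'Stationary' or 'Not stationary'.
\text{Not stationary}

The AR(p) characteristic polynomial is P(z) = 1 + 0.332z - 1.354z^2.
Stationarity requires all roots to lie outside the unit circle, i.e. |z| > 1 for every root.
Set 1 + (0.332) z + (-1.354) z^2 = 0, i.e. a z^2 + b z + c = 0 with a = -1.354, b = 0.332, c = 1.
Discriminant D = b^2 - 4ac = (0.332)^2 - 4*(-1.354)*1 = 0.110224 - (-5.416) = 5.526224.
D >= 0, so the roots are real: z = (-b +/- sqrt(D)) / (2a) = (-0.332 +/- 2.350792) / (-2.708).
  z_1 = (-0.332 + 2.350792) / (-2.708) = -0.7455,   |z_1| = 0.7455.
  z_2 = (-0.332 - 2.350792) / (-2.708) = 0.9907,   |z_2| = 0.9907.
Moduli of all roots: 0.7455, 0.9907.
All moduli strictly greater than 1? No.
Verdict: Not stationary.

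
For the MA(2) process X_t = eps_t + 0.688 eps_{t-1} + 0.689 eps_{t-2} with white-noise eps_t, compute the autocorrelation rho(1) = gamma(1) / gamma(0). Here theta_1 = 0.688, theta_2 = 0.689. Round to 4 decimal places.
\rho(1) = 0.5965

For an MA(q) process with theta_0 = 1, the autocovariance is
  gamma(k) = sigma^2 * sum_{i=0..q-k} theta_i * theta_{i+k},
and rho(k) = gamma(k) / gamma(0). Sigma^2 cancels.
  numerator   = (1)*(0.688) + (0.688)*(0.689) = 1.162032.
  denominator = (1)^2 + (0.688)^2 + (0.689)^2 = 1.948065.
  rho(1) = 1.162032 / 1.948065 = 0.5965.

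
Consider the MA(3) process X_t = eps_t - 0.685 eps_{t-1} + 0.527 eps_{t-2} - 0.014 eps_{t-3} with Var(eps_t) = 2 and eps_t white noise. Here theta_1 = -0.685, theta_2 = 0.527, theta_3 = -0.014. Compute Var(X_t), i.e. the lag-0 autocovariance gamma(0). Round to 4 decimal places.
\gamma(0) = 3.4943

For an MA(q) process X_t = eps_t + sum_i theta_i eps_{t-i} with
Var(eps_t) = sigma^2, the variance is
  gamma(0) = sigma^2 * (1 + sum_i theta_i^2).
  sum_i theta_i^2 = (-0.685)^2 + (0.527)^2 + (-0.014)^2 = 0.469225 + 0.277729 + 0.000196 = 0.74715.
  gamma(0) = 2 * (1 + 0.74715) = 2 * 1.74715 = 3.4943.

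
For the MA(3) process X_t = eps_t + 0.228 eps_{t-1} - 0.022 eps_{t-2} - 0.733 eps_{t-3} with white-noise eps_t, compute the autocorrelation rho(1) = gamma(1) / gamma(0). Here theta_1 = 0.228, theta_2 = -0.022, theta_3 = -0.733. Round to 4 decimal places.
\rho(1) = 0.1504

For an MA(q) process with theta_0 = 1, the autocovariance is
  gamma(k) = sigma^2 * sum_{i=0..q-k} theta_i * theta_{i+k},
and rho(k) = gamma(k) / gamma(0). Sigma^2 cancels.
  numerator   = (1)*(0.228) + (0.228)*(-0.022) + (-0.022)*(-0.733) = 0.23911.
  denominator = (1)^2 + (0.228)^2 + (-0.022)^2 + (-0.733)^2 = 1.589757.
  rho(1) = 0.23911 / 1.589757 = 0.1504.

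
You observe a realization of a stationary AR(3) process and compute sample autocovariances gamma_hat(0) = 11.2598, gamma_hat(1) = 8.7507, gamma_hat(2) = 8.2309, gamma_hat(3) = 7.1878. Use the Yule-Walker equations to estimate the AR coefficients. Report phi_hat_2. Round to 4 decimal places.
\hat\phi_{2} = 0.3160

The Yule-Walker equations for an AR(p) process read, in matrix form,
  Gamma_p phi = r_p,   with   (Gamma_p)_{ij} = gamma(|i - j|),
                       (r_p)_i = gamma(i),   i,j = 1..p.
Substitute the sample gammas (Toeplitz matrix and right-hand side of size 3):
  Gamma_p = [[11.2598, 8.7507, 8.2309], [8.7507, 11.2598, 8.7507], [8.2309, 8.7507, 11.2598]]
  r_p     = [8.7507, 8.2309, 7.1878]
Written out (R1..R3):
  (R1) 11.2598 phi_1 + 8.7507 phi_2 + 8.2309 phi_3 = 8.7507
  (R2) 8.7507 phi_1 + 11.2598 phi_2 + 8.7507 phi_3 = 8.2309
  (R3) 8.2309 phi_1 + 8.7507 phi_2 + 11.2598 phi_3 = 7.1878
Gaussian elimination:
  R2 <- R2 - (8.7507/11.2598) R1 = R2 - (0.777163) R1:  4.45908 phi_2 + 2.353949 phi_3 = 1.43018
  R3 <- R3 - (8.2309/11.2598) R1 = R3 - (0.730999) R1:  2.353949 phi_2 + 5.243022 phi_3 = 0.791049
  R3 <- R3 - (2.353949/4.45908) R2 = R3 - (0.5279) R2:  4.000372 phi_3 = 0.036057
Back-substitution:
  phi_hat_3 = 0.036057 / 4.000372 = 0.009013
  phi_hat_2 = (1.43018 - (2.353949)(0.009013)) / 4.45908 = 0.315976
  phi_hat_1 = (8.7507 - (8.7507)(0.315976) - (8.2309)(0.009013)) / 11.2598 = 0.525009
So phi_hat = [0.5250, 0.3160, 0.0090].
Therefore phi_hat_2 = 0.3160.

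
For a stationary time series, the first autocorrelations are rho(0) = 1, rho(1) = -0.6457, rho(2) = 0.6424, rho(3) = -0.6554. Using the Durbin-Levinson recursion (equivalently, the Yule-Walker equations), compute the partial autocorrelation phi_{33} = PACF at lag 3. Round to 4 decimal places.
\phi_{33} = -0.3051

The PACF at lag k is phi_{kk}, the last component of the solution
to the Yule-Walker system G_k phi = r_k where
  (G_k)_{ij} = rho(|i - j|), (r_k)_i = rho(i), i,j = 1..k.
Equivalently, Durbin-Levinson gives phi_{kk} iteratively:
  phi_{11} = rho(1)
  phi_{kk} = [rho(k) - sum_{j=1..k-1} phi_{k-1,j} rho(k-j)]
            / [1 - sum_{j=1..k-1} phi_{k-1,j} rho(j)],
  phi_{k,j} = phi_{k-1,j} - phi_{kk} phi_{k-1,k-j},  j = 1..k-1.
Step k = 1:
  phi_11 = rho(1) = -0.6457.
Step k = 2:
  phi_22 = [rho(2) - phi_11 rho(1)] / [1 - phi_11 rho(1)] = [0.6424 - (-0.6457)(-0.6457)] / [1 - (-0.6457)(-0.6457)]
         = 0.22547151 / 0.58307151 = 0.386696.
  Update: phi_21 = phi_11 - phi_22 phi_11 = -0.6457 - (0.386696)(-0.6457) = -0.39601.
Step k = 3:
  phi_33 = [rho(3) - phi_21 rho(2) - phi_22 rho(1)] / [1 - phi_21 rho(1) - phi_22 rho(2)]
    numerator   = -0.6554 - (-0.39601)(0.6424) - (0.386696)(-0.6457) = -0.15131328
    denominator = 1 - (-0.39601)(-0.6457) - (0.386696)(0.6424) = 0.49588254
  phi_33 = -0.15131328 / 0.49588254 = -0.3051.
Therefore phi_{33} = -0.3051.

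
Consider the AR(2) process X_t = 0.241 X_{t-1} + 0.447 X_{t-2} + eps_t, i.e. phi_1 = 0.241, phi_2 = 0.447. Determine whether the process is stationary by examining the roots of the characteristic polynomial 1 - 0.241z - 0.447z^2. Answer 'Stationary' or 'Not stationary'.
\text{Stationary}

The AR(p) characteristic polynomial is P(z) = 1 - 0.241z - 0.447z^2.
Stationarity requires all roots to lie outside the unit circle, i.e. |z| > 1 for every root.
Set 1 + (-0.241) z + (-0.447) z^2 = 0, i.e. a z^2 + b z + c = 0 with a = -0.447, b = -0.241, c = 1.
Discriminant D = b^2 - 4ac = (-0.241)^2 - 4*(-0.447)*1 = 0.058081 - (-1.788) = 1.846081.
D >= 0, so the roots are real: z = (-b +/- sqrt(D)) / (2a) = (0.241 +/- 1.358706) / (-0.894).
  z_1 = (0.241 + 1.358706) / (-0.894) = -1.7894,   |z_1| = 1.7894.
  z_2 = (0.241 - 1.358706) / (-0.894) = 1.2502,   |z_2| = 1.2502.
Moduli of all roots: 1.7894, 1.2502.
All moduli strictly greater than 1? Yes.
Verdict: Stationary.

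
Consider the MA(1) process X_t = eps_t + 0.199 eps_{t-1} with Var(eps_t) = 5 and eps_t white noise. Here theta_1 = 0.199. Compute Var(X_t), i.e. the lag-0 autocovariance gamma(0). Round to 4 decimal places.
\gamma(0) = 5.1980

For an MA(q) process X_t = eps_t + sum_i theta_i eps_{t-i} with
Var(eps_t) = sigma^2, the variance is
  gamma(0) = sigma^2 * (1 + sum_i theta_i^2).
  sum_i theta_i^2 = (0.199)^2 = 0.039601.
  gamma(0) = 5 * (1 + 0.039601) = 5 * 1.039601 = 5.198005, which rounds to 5.1980.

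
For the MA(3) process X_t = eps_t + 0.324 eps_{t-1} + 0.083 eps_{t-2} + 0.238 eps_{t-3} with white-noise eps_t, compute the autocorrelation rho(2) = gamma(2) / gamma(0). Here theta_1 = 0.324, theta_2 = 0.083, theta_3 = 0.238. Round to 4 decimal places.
\rho(2) = 0.1370

For an MA(q) process with theta_0 = 1, the autocovariance is
  gamma(k) = sigma^2 * sum_{i=0..q-k} theta_i * theta_{i+k},
and rho(k) = gamma(k) / gamma(0). Sigma^2 cancels.
  numerator   = (1)*(0.083) + (0.324)*(0.238) = 0.160112.
  denominator = (1)^2 + (0.324)^2 + (0.083)^2 + (0.238)^2 = 1.168509.
  rho(2) = 0.160112 / 1.168509 = 0.1370.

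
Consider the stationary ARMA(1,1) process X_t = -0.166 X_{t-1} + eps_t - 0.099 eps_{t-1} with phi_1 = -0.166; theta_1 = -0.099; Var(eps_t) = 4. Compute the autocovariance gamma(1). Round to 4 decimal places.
\gamma(1) = -1.1080

Multiply the model equation by X_{t-k} and take expectations. With theta_0 = psi_0 = 1 and psi_j the MA(infinity) weights, this gives
  gamma(k) - sum_i phi_i gamma(k-i) = c_k,
  c_k = sigma^2 * sum_{j=k..q} theta_j psi_{j-k}   (c_k = 0 for k > q),
using gamma(-m) = gamma(m).
psi-weights needed (psi_j = theta_j + sum_i phi_i psi_{j-i}):
  psi_1 = theta_1 + phi_1 = -0.099 + (-0.166) = -0.265
Right-hand sides:
  c_0 = sigma^2 (1 + theta_1 psi_1) = 4 * (1 + (-0.099)(-0.265)) = 4 * 1.026235 = 4.10494
  c_1 = sigma^2 theta_1 = 4 * (-0.099) = -0.396
  c_2 = 0
Equations for k = 0 and k = 1 (AR order 1):
  gamma(0) = phi_1 gamma(1) + c_0
  gamma(1) = phi_1 gamma(0) + c_1
Substituting the second into the first: gamma(0) (1 - phi_1^2) = c_0 + phi_1 c_1, so
  gamma(0) = (c_0 + phi_1 c_1) / (1 - phi_1^2) = (4.10494 + (-0.166)(-0.396)) / (1 - (-0.166)^2) = 4.170676 / 0.972444 = 4.28886.
  gamma(1) = phi_1 gamma(0) + c_1 = (-0.166)(4.28886) + (-0.396) = -1.107951.
Therefore gamma(1) = -1.1080 (to 4 decimal places).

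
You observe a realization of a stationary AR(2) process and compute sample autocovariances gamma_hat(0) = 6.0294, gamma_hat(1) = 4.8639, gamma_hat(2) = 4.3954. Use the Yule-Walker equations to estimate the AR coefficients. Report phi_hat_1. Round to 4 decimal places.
\hat\phi_{1} = 0.6260

The Yule-Walker equations for an AR(p) process read, in matrix form,
  Gamma_p phi = r_p,   with   (Gamma_p)_{ij} = gamma(|i - j|),
                       (r_p)_i = gamma(i),   i,j = 1..p.
Substitute the sample gammas (Toeplitz matrix and right-hand side of size 2):
  Gamma_p = [[6.0294, 4.8639], [4.8639, 6.0294]]
  r_p     = [4.8639, 4.3954]
Written out:
  6.0294 phi_1 + 4.8639 phi_2 = 4.8639
  4.8639 phi_1 + 6.0294 phi_2 = 4.3954
Solve by Cramer's rule:
  det = gamma(0)^2 - gamma(1)^2 = (6.0294)^2 - (4.8639)^2 = 36.35366436 - 23.65752321 = 12.69614115
  phi_hat_1 = [gamma(1) gamma(0) - gamma(1) gamma(2)] / det = [(4.8639)(6.0294) - (4.8639)(4.3954)] / 12.69614115 = 7.9476126 / 12.69614115 = 0.626
  phi_hat_2 = [gamma(0) gamma(2) - gamma(1)^2] / det = [(6.0294)(4.3954) - (4.8639)^2] / 12.69614115 = 2.84410155 / 12.69614115 = 0.224
So phi_hat = [0.6260, 0.2240].
Therefore phi_hat_1 = 0.6260.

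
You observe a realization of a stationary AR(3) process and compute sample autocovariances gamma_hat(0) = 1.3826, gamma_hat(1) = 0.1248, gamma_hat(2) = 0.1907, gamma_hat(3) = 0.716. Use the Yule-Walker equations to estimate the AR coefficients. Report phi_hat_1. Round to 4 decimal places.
\hat\phi_{1} = 0.0120

The Yule-Walker equations for an AR(p) process read, in matrix form,
  Gamma_p phi = r_p,   with   (Gamma_p)_{ij} = gamma(|i - j|),
                       (r_p)_i = gamma(i),   i,j = 1..p.
Substitute the sample gammas (Toeplitz matrix and right-hand side of size 3):
  Gamma_p = [[1.3826, 0.1248, 0.1907], [0.1248, 1.3826, 0.1248], [0.1907, 0.1248, 1.3826]]
  r_p     = [0.1248, 0.1907, 0.716]
Written out (R1..R3):
  (R1) 1.3826 phi_1 + 0.1248 phi_2 + 0.1907 phi_3 = 0.1248
  (R2) 0.1248 phi_1 + 1.3826 phi_2 + 0.1248 phi_3 = 0.1907
  (R3) 0.1907 phi_1 + 0.1248 phi_2 + 1.3826 phi_3 = 0.716
Gaussian elimination:
  R2 <- R2 - (0.1248/1.3826) R1 = R2 - (0.090265) R1:  1.371335 phi_2 + 0.107587 phi_3 = 0.179435
  R3 <- R3 - (0.1907/1.3826) R1 = R3 - (0.137929) R1:  0.107587 phi_2 + 1.356297 phi_3 = 0.698787
  R3 <- R3 - (0.107587/1.371335) R2 = R3 - (0.078454) R2:  1.347856 phi_3 = 0.684709
Back-substitution:
  phi_hat_3 = 0.684709 / 1.347856 = 0.507999
  phi_hat_2 = (0.179435 - (0.107587)(0.507999)) / 1.371335 = 0.090992
  phi_hat_1 = (0.1248 - (0.1248)(0.090992) - (0.1907)(0.507999)) / 1.3826 = 0.011984
So phi_hat = [0.0120, 0.0910, 0.5080].
Therefore phi_hat_1 = 0.0120.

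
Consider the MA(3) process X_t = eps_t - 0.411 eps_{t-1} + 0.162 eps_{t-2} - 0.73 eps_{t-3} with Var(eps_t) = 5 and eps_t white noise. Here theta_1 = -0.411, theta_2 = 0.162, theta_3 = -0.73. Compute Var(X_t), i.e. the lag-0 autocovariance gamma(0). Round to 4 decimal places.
\gamma(0) = 8.6403

For an MA(q) process X_t = eps_t + sum_i theta_i eps_{t-i} with
Var(eps_t) = sigma^2, the variance is
  gamma(0) = sigma^2 * (1 + sum_i theta_i^2).
  sum_i theta_i^2 = (-0.411)^2 + (0.162)^2 + (-0.73)^2 = 0.168921 + 0.026244 + 0.5329 = 0.728065.
  gamma(0) = 5 * (1 + 0.728065) = 5 * 1.728065 = 8.640325, which rounds to 8.6403.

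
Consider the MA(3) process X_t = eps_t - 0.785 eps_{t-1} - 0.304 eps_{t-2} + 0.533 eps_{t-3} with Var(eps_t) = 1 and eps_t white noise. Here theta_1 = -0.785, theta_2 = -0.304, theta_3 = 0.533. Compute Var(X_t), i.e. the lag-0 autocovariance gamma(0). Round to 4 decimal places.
\gamma(0) = 1.9927

For an MA(q) process X_t = eps_t + sum_i theta_i eps_{t-i} with
Var(eps_t) = sigma^2, the variance is
  gamma(0) = sigma^2 * (1 + sum_i theta_i^2).
  sum_i theta_i^2 = (-0.785)^2 + (-0.304)^2 + (0.533)^2 = 0.616225 + 0.092416 + 0.284089 = 0.99273.
  gamma(0) = 1 * (1 + 0.99273) = 1 * 1.99273 = 1.99273, which rounds to 1.9927.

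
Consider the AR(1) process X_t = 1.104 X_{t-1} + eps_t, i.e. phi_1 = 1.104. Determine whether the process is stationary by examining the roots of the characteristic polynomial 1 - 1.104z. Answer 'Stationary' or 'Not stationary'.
\text{Not stationary}

The AR(p) characteristic polynomial is P(z) = 1 - 1.104z.
Stationarity requires all roots to lie outside the unit circle, i.e. |z| > 1 for every root.
This is linear in z: 1 + (-1.104) z = 0  =>  z = -1/(-1.104) = 0.905797,  |z| = 0.905797.
Moduli of all roots: 0.9058.
All moduli strictly greater than 1? No.
Verdict: Not stationary.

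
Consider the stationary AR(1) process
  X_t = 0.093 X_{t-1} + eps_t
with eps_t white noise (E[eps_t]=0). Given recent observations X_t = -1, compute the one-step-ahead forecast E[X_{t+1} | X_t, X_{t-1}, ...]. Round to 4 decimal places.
E[X_{t+1} \mid \mathcal F_t] = -0.0930

For an AR(p) model X_t = c + sum_i phi_i X_{t-i} + eps_t, the
one-step-ahead conditional mean is
  E[X_{t+1} | X_t, ...] = c + sum_i phi_i X_{t+1-i}.
Substitute known values:
  E[X_{t+1} | ...] = (0.093) * (-1)
                   = -0.0930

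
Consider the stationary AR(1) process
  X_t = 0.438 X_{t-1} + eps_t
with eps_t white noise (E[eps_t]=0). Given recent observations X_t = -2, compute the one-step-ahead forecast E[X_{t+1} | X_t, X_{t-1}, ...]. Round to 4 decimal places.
E[X_{t+1} \mid \mathcal F_t] = -0.8760

For an AR(p) model X_t = c + sum_i phi_i X_{t-i} + eps_t, the
one-step-ahead conditional mean is
  E[X_{t+1} | X_t, ...] = c + sum_i phi_i X_{t+1-i}.
Substitute known values:
  E[X_{t+1} | ...] = (0.438) * (-2)
                   = -0.8760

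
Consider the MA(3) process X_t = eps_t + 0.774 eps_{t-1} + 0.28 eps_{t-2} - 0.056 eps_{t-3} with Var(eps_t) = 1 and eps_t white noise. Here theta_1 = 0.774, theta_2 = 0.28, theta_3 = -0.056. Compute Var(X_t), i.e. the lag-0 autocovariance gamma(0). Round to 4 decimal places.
\gamma(0) = 1.6806

For an MA(q) process X_t = eps_t + sum_i theta_i eps_{t-i} with
Var(eps_t) = sigma^2, the variance is
  gamma(0) = sigma^2 * (1 + sum_i theta_i^2).
  sum_i theta_i^2 = (0.774)^2 + (0.28)^2 + (-0.056)^2 = 0.599076 + 0.0784 + 0.003136 = 0.680612.
  gamma(0) = 1 * (1 + 0.680612) = 1 * 1.680612 = 1.680612, which rounds to 1.6806.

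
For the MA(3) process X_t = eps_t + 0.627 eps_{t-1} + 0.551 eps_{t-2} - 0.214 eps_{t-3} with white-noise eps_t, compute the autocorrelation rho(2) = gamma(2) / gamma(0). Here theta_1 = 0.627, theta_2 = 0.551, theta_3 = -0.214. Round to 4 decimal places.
\rho(2) = 0.2392

For an MA(q) process with theta_0 = 1, the autocovariance is
  gamma(k) = sigma^2 * sum_{i=0..q-k} theta_i * theta_{i+k},
and rho(k) = gamma(k) / gamma(0). Sigma^2 cancels.
  numerator   = (1)*(0.551) + (0.627)*(-0.214) = 0.416822.
  denominator = (1)^2 + (0.627)^2 + (0.551)^2 + (-0.214)^2 = 1.742526.
  rho(2) = 0.416822 / 1.742526 = 0.2392.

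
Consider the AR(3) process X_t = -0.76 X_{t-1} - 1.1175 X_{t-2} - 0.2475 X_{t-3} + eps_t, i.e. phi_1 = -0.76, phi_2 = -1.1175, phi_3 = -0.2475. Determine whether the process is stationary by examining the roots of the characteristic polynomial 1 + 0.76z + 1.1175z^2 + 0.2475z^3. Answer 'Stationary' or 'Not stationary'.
\text{Stationary}

The AR(p) characteristic polynomial is P(z) = 1 + 0.76z + 1.1175z^2 + 0.2475z^3.
Stationarity requires all roots to lie outside the unit circle, i.e. |z| > 1 for every root.
Degree 3: look for a simple real root z0 first, then factor out (1 - z/z0) and solve the remaining quadratic.
Testing z0 = -4: P(-4) = 1 + (0.76)(-4) + (1.1175)(-4)^2 + (0.2475)(-4)^3
  = 1 + (-3.04) + (17.88) + (-15.84) = 0.  So z_0 = -4 is a root, |z_0| = 4.
Divide out the factor (1 + 0.25 z) = (1 - z/z0) (since 1/z0 = -0.25):
  P(z) = (1 + 0.25 z)(1 + (0.51) z + (0.99) z^2)
  [check: z-coef 0.51 - (-0.25) = 0.76; z^2-coef 0.99 - (-0.25)(0.51) = 1.1175; z^3-coef -(-0.25)(0.99) = 0.2475.]
Remaining roots from the quadratic factor 1 + (0.51) z + (0.99) z^2:
  Set 1 + (0.51) z + (0.99) z^2 = 0, i.e. a z^2 + b z + c = 0 with a = 0.99, b = 0.51, c = 1.
  Discriminant D = b^2 - 4ac = (0.51)^2 - 4*(0.99)*1 = 0.2601 - (3.96) = -3.6999.
  D < 0, so the roots are the complex-conjugate pair z = (-b +/- i sqrt(-D)) / (2a) = -0.2576 +/- 0.9715i.
  For a conjugate pair |z|^2 = z * conj(z) = (product of roots) = c/a = 1/(0.99) = 1.010101, so |z| = sqrt(1.010101) = 1.005 for both roots.
Moduli of all roots: 4.0000, 1.0050, 1.0050.
All moduli strictly greater than 1? Yes.
Verdict: Stationary.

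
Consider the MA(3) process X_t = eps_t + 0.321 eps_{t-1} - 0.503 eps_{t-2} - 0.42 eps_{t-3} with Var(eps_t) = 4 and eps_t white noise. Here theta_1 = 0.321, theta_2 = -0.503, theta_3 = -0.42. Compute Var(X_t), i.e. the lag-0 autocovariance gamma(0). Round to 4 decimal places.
\gamma(0) = 6.1298

For an MA(q) process X_t = eps_t + sum_i theta_i eps_{t-i} with
Var(eps_t) = sigma^2, the variance is
  gamma(0) = sigma^2 * (1 + sum_i theta_i^2).
  sum_i theta_i^2 = (0.321)^2 + (-0.503)^2 + (-0.42)^2 = 0.103041 + 0.253009 + 0.1764 = 0.53245.
  gamma(0) = 4 * (1 + 0.53245) = 4 * 1.53245 = 6.1298.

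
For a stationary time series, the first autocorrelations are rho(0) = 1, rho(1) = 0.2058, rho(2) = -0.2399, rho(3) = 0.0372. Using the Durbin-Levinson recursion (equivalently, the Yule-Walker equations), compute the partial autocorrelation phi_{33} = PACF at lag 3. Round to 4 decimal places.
\phi_{33} = 0.1850

The PACF at lag k is phi_{kk}, the last component of the solution
to the Yule-Walker system G_k phi = r_k where
  (G_k)_{ij} = rho(|i - j|), (r_k)_i = rho(i), i,j = 1..k.
Equivalently, Durbin-Levinson gives phi_{kk} iteratively:
  phi_{11} = rho(1)
  phi_{kk} = [rho(k) - sum_{j=1..k-1} phi_{k-1,j} rho(k-j)]
            / [1 - sum_{j=1..k-1} phi_{k-1,j} rho(j)],
  phi_{k,j} = phi_{k-1,j} - phi_{kk} phi_{k-1,k-j},  j = 1..k-1.
Step k = 1:
  phi_11 = rho(1) = 0.2058.
Step k = 2:
  phi_22 = [rho(2) - phi_11 rho(1)] / [1 - phi_11 rho(1)] = [-0.2399 - (0.2058)(0.2058)] / [1 - (0.2058)(0.2058)]
         = -0.28225364 / 0.95764636 = -0.294737.
  Update: phi_21 = phi_11 - phi_22 phi_11 = 0.2058 - (-0.294737)(0.2058) = 0.266457.
Step k = 3:
  phi_33 = [rho(3) - phi_21 rho(2) - phi_22 rho(1)] / [1 - phi_21 rho(1) - phi_22 rho(2)]
    numerator   = 0.0372 - (0.266457)(-0.2399) - (-0.294737)(0.2058) = 0.16177983
    denominator = 1 - (0.266457)(0.2058) - (-0.294737)(-0.2399) = 0.87445582
  phi_33 = 0.16177983 / 0.87445582 = 0.185.
Therefore phi_{33} = 0.1850.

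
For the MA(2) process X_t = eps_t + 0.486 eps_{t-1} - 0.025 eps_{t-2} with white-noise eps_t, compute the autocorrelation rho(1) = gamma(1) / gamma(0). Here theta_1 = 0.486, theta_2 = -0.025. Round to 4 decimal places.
\rho(1) = 0.3831

For an MA(q) process with theta_0 = 1, the autocovariance is
  gamma(k) = sigma^2 * sum_{i=0..q-k} theta_i * theta_{i+k},
and rho(k) = gamma(k) / gamma(0). Sigma^2 cancels.
  numerator   = (1)*(0.486) + (0.486)*(-0.025) = 0.47385.
  denominator = (1)^2 + (0.486)^2 + (-0.025)^2 = 1.236821.
  rho(1) = 0.47385 / 1.236821 = 0.3831.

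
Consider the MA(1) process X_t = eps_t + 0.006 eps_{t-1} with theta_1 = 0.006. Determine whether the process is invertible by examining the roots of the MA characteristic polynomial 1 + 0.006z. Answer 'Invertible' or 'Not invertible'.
\text{Invertible}

The MA(q) characteristic polynomial is P(z) = 1 + 0.006z.
Invertibility requires all roots to lie outside the unit circle, i.e. |z| > 1 for every root.
This is linear in z: 1 + (0.006) z = 0  =>  z = -1/(0.006) = -166.666667,  |z| = 166.666667.
Moduli of all roots: 166.6667.
All moduli strictly greater than 1? Yes.
Verdict: Invertible.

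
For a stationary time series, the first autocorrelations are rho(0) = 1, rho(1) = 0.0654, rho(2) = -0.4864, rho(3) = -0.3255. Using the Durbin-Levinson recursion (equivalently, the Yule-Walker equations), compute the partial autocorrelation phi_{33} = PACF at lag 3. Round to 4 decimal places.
\phi_{33} = -0.3260

The PACF at lag k is phi_{kk}, the last component of the solution
to the Yule-Walker system G_k phi = r_k where
  (G_k)_{ij} = rho(|i - j|), (r_k)_i = rho(i), i,j = 1..k.
Equivalently, Durbin-Levinson gives phi_{kk} iteratively:
  phi_{11} = rho(1)
  phi_{kk} = [rho(k) - sum_{j=1..k-1} phi_{k-1,j} rho(k-j)]
            / [1 - sum_{j=1..k-1} phi_{k-1,j} rho(j)],
  phi_{k,j} = phi_{k-1,j} - phi_{kk} phi_{k-1,k-j},  j = 1..k-1.
Step k = 1:
  phi_11 = rho(1) = 0.0654.
Step k = 2:
  phi_22 = [rho(2) - phi_11 rho(1)] / [1 - phi_11 rho(1)] = [-0.4864 - (0.0654)(0.0654)] / [1 - (0.0654)(0.0654)]
         = -0.49067716 / 0.99572284 = -0.492785.
  Update: phi_21 = phi_11 - phi_22 phi_11 = 0.0654 - (-0.492785)(0.0654) = 0.097628.
Step k = 3:
  phi_33 = [rho(3) - phi_21 rho(2) - phi_22 rho(1)] / [1 - phi_21 rho(1) - phi_22 rho(2)]
    numerator   = -0.3255 - (0.097628)(-0.4864) - (-0.492785)(0.0654) = -0.24578555
    denominator = 1 - (0.097628)(0.0654) - (-0.492785)(-0.4864) = 0.75392455
  phi_33 = -0.24578555 / 0.75392455 = -0.326.
Therefore phi_{33} = -0.3260.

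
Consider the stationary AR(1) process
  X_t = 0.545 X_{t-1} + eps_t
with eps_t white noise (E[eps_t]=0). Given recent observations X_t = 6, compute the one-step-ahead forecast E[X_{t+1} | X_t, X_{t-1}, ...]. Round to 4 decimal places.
E[X_{t+1} \mid \mathcal F_t] = 3.2700

For an AR(p) model X_t = c + sum_i phi_i X_{t-i} + eps_t, the
one-step-ahead conditional mean is
  E[X_{t+1} | X_t, ...] = c + sum_i phi_i X_{t+1-i}.
Substitute known values:
  E[X_{t+1} | ...] = (0.545) * (6)
                   = 3.2700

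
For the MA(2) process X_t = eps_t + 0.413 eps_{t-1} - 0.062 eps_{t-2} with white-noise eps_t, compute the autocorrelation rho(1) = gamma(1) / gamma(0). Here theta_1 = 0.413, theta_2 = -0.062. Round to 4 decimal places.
\rho(1) = 0.3299

For an MA(q) process with theta_0 = 1, the autocovariance is
  gamma(k) = sigma^2 * sum_{i=0..q-k} theta_i * theta_{i+k},
and rho(k) = gamma(k) / gamma(0). Sigma^2 cancels.
  numerator   = (1)*(0.413) + (0.413)*(-0.062) = 0.387394.
  denominator = (1)^2 + (0.413)^2 + (-0.062)^2 = 1.174413.
  rho(1) = 0.387394 / 1.174413 = 0.3299.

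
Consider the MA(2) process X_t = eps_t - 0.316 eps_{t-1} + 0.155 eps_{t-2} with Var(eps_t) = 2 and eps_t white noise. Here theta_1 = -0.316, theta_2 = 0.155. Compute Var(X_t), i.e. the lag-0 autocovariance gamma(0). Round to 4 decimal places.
\gamma(0) = 2.2478

For an MA(q) process X_t = eps_t + sum_i theta_i eps_{t-i} with
Var(eps_t) = sigma^2, the variance is
  gamma(0) = sigma^2 * (1 + sum_i theta_i^2).
  sum_i theta_i^2 = (-0.316)^2 + (0.155)^2 = 0.099856 + 0.024025 = 0.123881.
  gamma(0) = 2 * (1 + 0.123881) = 2 * 1.123881 = 2.247762, which rounds to 2.2478.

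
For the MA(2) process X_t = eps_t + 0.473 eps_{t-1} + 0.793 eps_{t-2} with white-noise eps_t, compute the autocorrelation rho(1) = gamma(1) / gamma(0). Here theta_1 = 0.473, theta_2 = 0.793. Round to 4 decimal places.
\rho(1) = 0.4578

For an MA(q) process with theta_0 = 1, the autocovariance is
  gamma(k) = sigma^2 * sum_{i=0..q-k} theta_i * theta_{i+k},
and rho(k) = gamma(k) / gamma(0). Sigma^2 cancels.
  numerator   = (1)*(0.473) + (0.473)*(0.793) = 0.848089.
  denominator = (1)^2 + (0.473)^2 + (0.793)^2 = 1.852578.
  rho(1) = 0.848089 / 1.852578 = 0.4578.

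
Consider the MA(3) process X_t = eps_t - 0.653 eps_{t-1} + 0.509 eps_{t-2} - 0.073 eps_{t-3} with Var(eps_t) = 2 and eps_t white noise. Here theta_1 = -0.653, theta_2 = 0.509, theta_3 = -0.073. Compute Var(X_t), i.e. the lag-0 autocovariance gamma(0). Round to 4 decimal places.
\gamma(0) = 3.3816

For an MA(q) process X_t = eps_t + sum_i theta_i eps_{t-i} with
Var(eps_t) = sigma^2, the variance is
  gamma(0) = sigma^2 * (1 + sum_i theta_i^2).
  sum_i theta_i^2 = (-0.653)^2 + (0.509)^2 + (-0.073)^2 = 0.426409 + 0.259081 + 0.005329 = 0.690819.
  gamma(0) = 2 * (1 + 0.690819) = 2 * 1.690819 = 3.381638, which rounds to 3.3816.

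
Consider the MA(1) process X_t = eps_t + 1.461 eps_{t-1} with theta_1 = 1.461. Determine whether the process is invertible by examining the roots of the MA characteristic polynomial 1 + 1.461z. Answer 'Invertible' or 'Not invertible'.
\text{Not invertible}

The MA(q) characteristic polynomial is P(z) = 1 + 1.461z.
Invertibility requires all roots to lie outside the unit circle, i.e. |z| > 1 for every root.
This is linear in z: 1 + (1.461) z = 0  =>  z = -1/(1.461) = -0.684463,  |z| = 0.684463.
Moduli of all roots: 0.6845.
All moduli strictly greater than 1? No.
Verdict: Not invertible.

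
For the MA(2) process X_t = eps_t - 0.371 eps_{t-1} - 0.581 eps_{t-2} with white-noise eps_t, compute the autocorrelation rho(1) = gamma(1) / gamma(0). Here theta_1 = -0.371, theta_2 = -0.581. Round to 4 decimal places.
\rho(1) = -0.1054

For an MA(q) process with theta_0 = 1, the autocovariance is
  gamma(k) = sigma^2 * sum_{i=0..q-k} theta_i * theta_{i+k},
and rho(k) = gamma(k) / gamma(0). Sigma^2 cancels.
  numerator   = (1)*(-0.371) + (-0.371)*(-0.581) = -0.155449.
  denominator = (1)^2 + (-0.371)^2 + (-0.581)^2 = 1.475202.
  rho(1) = -0.155449 / 1.475202 = -0.1054.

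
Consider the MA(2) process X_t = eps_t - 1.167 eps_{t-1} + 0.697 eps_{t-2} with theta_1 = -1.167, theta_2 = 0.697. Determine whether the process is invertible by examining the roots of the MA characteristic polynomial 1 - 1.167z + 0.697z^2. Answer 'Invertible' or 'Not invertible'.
\text{Invertible}

The MA(q) characteristic polynomial is P(z) = 1 - 1.167z + 0.697z^2.
Invertibility requires all roots to lie outside the unit circle, i.e. |z| > 1 for every root.
Set 1 + (-1.167) z + (0.697) z^2 = 0, i.e. a z^2 + b z + c = 0 with a = 0.697, b = -1.167, c = 1.
Discriminant D = b^2 - 4ac = (-1.167)^2 - 4*(0.697)*1 = 1.361889 - (2.788) = -1.426111.
D < 0, so the roots are the complex-conjugate pair z = (-b +/- i sqrt(-D)) / (2a) = 0.8372 +/- 0.8567i.
For a conjugate pair |z|^2 = z * conj(z) = (product of roots) = c/a = 1/(0.697) = 1.43472, so |z| = sqrt(1.43472) = 1.1978 for both roots.
Moduli of all roots: 1.1978, 1.1978.
All moduli strictly greater than 1? Yes.
Verdict: Invertible.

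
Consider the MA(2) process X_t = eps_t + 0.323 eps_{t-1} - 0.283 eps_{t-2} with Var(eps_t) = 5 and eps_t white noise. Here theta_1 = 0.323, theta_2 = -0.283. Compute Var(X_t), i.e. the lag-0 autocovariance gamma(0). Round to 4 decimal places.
\gamma(0) = 5.9221

For an MA(q) process X_t = eps_t + sum_i theta_i eps_{t-i} with
Var(eps_t) = sigma^2, the variance is
  gamma(0) = sigma^2 * (1 + sum_i theta_i^2).
  sum_i theta_i^2 = (0.323)^2 + (-0.283)^2 = 0.104329 + 0.080089 = 0.184418.
  gamma(0) = 5 * (1 + 0.184418) = 5 * 1.184418 = 5.92209, which rounds to 5.9221.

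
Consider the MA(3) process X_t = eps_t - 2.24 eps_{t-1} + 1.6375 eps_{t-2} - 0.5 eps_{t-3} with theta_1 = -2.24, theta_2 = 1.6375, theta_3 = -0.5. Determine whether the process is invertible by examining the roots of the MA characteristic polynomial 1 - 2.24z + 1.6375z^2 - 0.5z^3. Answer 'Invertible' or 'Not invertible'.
\text{Not invertible}

The MA(q) characteristic polynomial is P(z) = 1 - 2.24z + 1.6375z^2 - 0.5z^3.
Invertibility requires all roots to lie outside the unit circle, i.e. |z| > 1 for every root.
Degree 3: look for a simple real root z0 first, then factor out (1 - z/z0) and solve the remaining quadratic.
Testing z0 = 0.8: P(0.8) = 1 + (-2.24)(0.8) + (1.6375)(0.8)^2 + (-0.5)(0.8)^3
  = 1 + (-1.792) + (1.048) + (-0.256) = 0.  So z_0 = 0.8 is a root, |z_0| = 0.8.
Divide out the factor (1 - 1.25 z) = (1 - z/z0) (since 1/z0 = 1.25):
  P(z) = (1 - 1.25 z)(1 + (-0.99) z + (0.4) z^2)
  [check: z-coef -0.99 - (1.25) = -2.24; z^2-coef 0.4 - (1.25)(-0.99) = 1.6375; z^3-coef -(1.25)(0.4) = -0.5.]
Remaining roots from the quadratic factor 1 + (-0.99) z + (0.4) z^2:
  Set 1 + (-0.99) z + (0.4) z^2 = 0, i.e. a z^2 + b z + c = 0 with a = 0.4, b = -0.99, c = 1.
  Discriminant D = b^2 - 4ac = (-0.99)^2 - 4*(0.4)*1 = 0.9801 - (1.6) = -0.6199.
  D < 0, so the roots are the complex-conjugate pair z = (-b +/- i sqrt(-D)) / (2a) = 1.2375 +/- 0.9842i.
  For a conjugate pair |z|^2 = z * conj(z) = (product of roots) = c/a = 1/(0.4) = 2.5, so |z| = sqrt(2.5) = 1.5811 for both roots.
Moduli of all roots: 0.8000, 1.5811, 1.5811.
All moduli strictly greater than 1? No.
Verdict: Not invertible.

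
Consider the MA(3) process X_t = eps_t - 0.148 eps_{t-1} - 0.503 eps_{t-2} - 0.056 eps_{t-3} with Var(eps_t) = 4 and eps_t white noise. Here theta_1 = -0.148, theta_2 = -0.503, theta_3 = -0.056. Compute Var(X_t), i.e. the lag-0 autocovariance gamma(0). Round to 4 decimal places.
\gamma(0) = 5.1122

For an MA(q) process X_t = eps_t + sum_i theta_i eps_{t-i} with
Var(eps_t) = sigma^2, the variance is
  gamma(0) = sigma^2 * (1 + sum_i theta_i^2).
  sum_i theta_i^2 = (-0.148)^2 + (-0.503)^2 + (-0.056)^2 = 0.021904 + 0.253009 + 0.003136 = 0.278049.
  gamma(0) = 4 * (1 + 0.278049) = 4 * 1.278049 = 5.112196, which rounds to 5.1122.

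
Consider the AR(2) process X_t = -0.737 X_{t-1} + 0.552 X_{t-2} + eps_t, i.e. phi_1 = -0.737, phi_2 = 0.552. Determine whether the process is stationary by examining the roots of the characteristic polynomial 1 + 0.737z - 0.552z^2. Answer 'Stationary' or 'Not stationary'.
\text{Not stationary}

The AR(p) characteristic polynomial is P(z) = 1 + 0.737z - 0.552z^2.
Stationarity requires all roots to lie outside the unit circle, i.e. |z| > 1 for every root.
Set 1 + (0.737) z + (-0.552) z^2 = 0, i.e. a z^2 + b z + c = 0 with a = -0.552, b = 0.737, c = 1.
Discriminant D = b^2 - 4ac = (0.737)^2 - 4*(-0.552)*1 = 0.543169 - (-2.208) = 2.751169.
D >= 0, so the roots are real: z = (-b +/- sqrt(D)) / (2a) = (-0.737 +/- 1.658665) / (-1.104).
  z_1 = (-0.737 + 1.658665) / (-1.104) = -0.8348,   |z_1| = 0.8348.
  z_2 = (-0.737 - 1.658665) / (-1.104) = 2.17,   |z_2| = 2.17.
Moduli of all roots: 0.8348, 2.1700.
All moduli strictly greater than 1? No.
Verdict: Not stationary.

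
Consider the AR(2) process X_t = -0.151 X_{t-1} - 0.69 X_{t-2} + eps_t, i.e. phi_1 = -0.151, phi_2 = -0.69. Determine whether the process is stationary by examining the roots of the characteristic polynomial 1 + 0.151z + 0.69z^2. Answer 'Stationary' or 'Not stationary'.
\text{Stationary}

The AR(p) characteristic polynomial is P(z) = 1 + 0.151z + 0.69z^2.
Stationarity requires all roots to lie outside the unit circle, i.e. |z| > 1 for every root.
Set 1 + (0.151) z + (0.69) z^2 = 0, i.e. a z^2 + b z + c = 0 with a = 0.69, b = 0.151, c = 1.
Discriminant D = b^2 - 4ac = (0.151)^2 - 4*(0.69)*1 = 0.022801 - (2.76) = -2.737199.
D < 0, so the roots are the complex-conjugate pair z = (-b +/- i sqrt(-D)) / (2a) = -0.1094 +/- 1.1989i.
For a conjugate pair |z|^2 = z * conj(z) = (product of roots) = c/a = 1/(0.69) = 1.449275, so |z| = sqrt(1.449275) = 1.2039 for both roots.
Moduli of all roots: 1.2039, 1.2039.
All moduli strictly greater than 1? Yes.
Verdict: Stationary.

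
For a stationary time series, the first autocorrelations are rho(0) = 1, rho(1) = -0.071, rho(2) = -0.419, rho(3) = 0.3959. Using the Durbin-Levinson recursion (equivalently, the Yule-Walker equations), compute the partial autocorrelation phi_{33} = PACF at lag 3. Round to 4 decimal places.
\phi_{33} = 0.3970

The PACF at lag k is phi_{kk}, the last component of the solution
to the Yule-Walker system G_k phi = r_k where
  (G_k)_{ij} = rho(|i - j|), (r_k)_i = rho(i), i,j = 1..k.
Equivalently, Durbin-Levinson gives phi_{kk} iteratively:
  phi_{11} = rho(1)
  phi_{kk} = [rho(k) - sum_{j=1..k-1} phi_{k-1,j} rho(k-j)]
            / [1 - sum_{j=1..k-1} phi_{k-1,j} rho(j)],
  phi_{k,j} = phi_{k-1,j} - phi_{kk} phi_{k-1,k-j},  j = 1..k-1.
Step k = 1:
  phi_11 = rho(1) = -0.071.
Step k = 2:
  phi_22 = [rho(2) - phi_11 rho(1)] / [1 - phi_11 rho(1)] = [-0.419 - (-0.071)(-0.071)] / [1 - (-0.071)(-0.071)]
         = -0.424041 / 0.994959 = -0.426189.
  Update: phi_21 = phi_11 - phi_22 phi_11 = -0.071 - (-0.426189)(-0.071) = -0.101259.
Step k = 3:
  phi_33 = [rho(3) - phi_21 rho(2) - phi_22 rho(1)] / [1 - phi_21 rho(1) - phi_22 rho(2)]
    numerator   = 0.3959 - (-0.101259)(-0.419) - (-0.426189)(-0.071) = 0.32321284
    denominator = 1 - (-0.101259)(-0.071) - (-0.426189)(-0.419) = 0.81423721
  phi_33 = 0.32321284 / 0.81423721 = 0.397.
Therefore phi_{33} = 0.3970.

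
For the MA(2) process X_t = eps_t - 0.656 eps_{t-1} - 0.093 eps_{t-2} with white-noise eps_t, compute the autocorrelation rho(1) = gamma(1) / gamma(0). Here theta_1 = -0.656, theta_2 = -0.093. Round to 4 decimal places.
\rho(1) = -0.4135

For an MA(q) process with theta_0 = 1, the autocovariance is
  gamma(k) = sigma^2 * sum_{i=0..q-k} theta_i * theta_{i+k},
and rho(k) = gamma(k) / gamma(0). Sigma^2 cancels.
  numerator   = (1)*(-0.656) + (-0.656)*(-0.093) = -0.594992.
  denominator = (1)^2 + (-0.656)^2 + (-0.093)^2 = 1.438985.
  rho(1) = -0.594992 / 1.438985 = -0.4135.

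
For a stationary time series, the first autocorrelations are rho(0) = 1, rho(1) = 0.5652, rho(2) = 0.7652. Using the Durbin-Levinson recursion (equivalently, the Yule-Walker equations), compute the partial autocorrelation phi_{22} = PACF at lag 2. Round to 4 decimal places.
\phi_{22} = 0.6550

The PACF at lag k is phi_{kk}, the last component of the solution
to the Yule-Walker system G_k phi = r_k where
  (G_k)_{ij} = rho(|i - j|), (r_k)_i = rho(i), i,j = 1..k.
Equivalently, Durbin-Levinson gives phi_{kk} iteratively:
  phi_{11} = rho(1)
  phi_{kk} = [rho(k) - sum_{j=1..k-1} phi_{k-1,j} rho(k-j)]
            / [1 - sum_{j=1..k-1} phi_{k-1,j} rho(j)],
  phi_{k,j} = phi_{k-1,j} - phi_{kk} phi_{k-1,k-j},  j = 1..k-1.
Step k = 1:
  phi_11 = rho(1) = 0.5652.
Step k = 2:
  phi_22 = [rho(2) - phi_11 rho(1)] / [1 - phi_11 rho(1)] = [0.7652 - (0.5652)(0.5652)] / [1 - (0.5652)(0.5652)]
         = 0.44574896 / 0.68054896 = 0.655.
Therefore phi_{22} = 0.6550.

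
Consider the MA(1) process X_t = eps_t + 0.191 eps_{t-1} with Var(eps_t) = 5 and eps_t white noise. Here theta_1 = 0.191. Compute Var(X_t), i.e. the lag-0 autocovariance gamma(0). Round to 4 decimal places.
\gamma(0) = 5.1824

For an MA(q) process X_t = eps_t + sum_i theta_i eps_{t-i} with
Var(eps_t) = sigma^2, the variance is
  gamma(0) = sigma^2 * (1 + sum_i theta_i^2).
  sum_i theta_i^2 = (0.191)^2 = 0.036481.
  gamma(0) = 5 * (1 + 0.036481) = 5 * 1.036481 = 5.182405, which rounds to 5.1824.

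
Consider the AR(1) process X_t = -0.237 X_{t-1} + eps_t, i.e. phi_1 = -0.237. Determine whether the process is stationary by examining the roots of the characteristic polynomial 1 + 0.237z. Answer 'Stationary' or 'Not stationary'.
\text{Stationary}

The AR(p) characteristic polynomial is P(z) = 1 + 0.237z.
Stationarity requires all roots to lie outside the unit circle, i.e. |z| > 1 for every root.
This is linear in z: 1 + (0.237) z = 0  =>  z = -1/(0.237) = -4.219409,  |z| = 4.219409.
Moduli of all roots: 4.2194.
All moduli strictly greater than 1? Yes.
Verdict: Stationary.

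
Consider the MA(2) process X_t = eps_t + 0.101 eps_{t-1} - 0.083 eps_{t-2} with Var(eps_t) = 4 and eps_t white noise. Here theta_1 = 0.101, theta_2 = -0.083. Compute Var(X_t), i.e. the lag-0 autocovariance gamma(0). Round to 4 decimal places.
\gamma(0) = 4.0684

For an MA(q) process X_t = eps_t + sum_i theta_i eps_{t-i} with
Var(eps_t) = sigma^2, the variance is
  gamma(0) = sigma^2 * (1 + sum_i theta_i^2).
  sum_i theta_i^2 = (0.101)^2 + (-0.083)^2 = 0.010201 + 0.006889 = 0.01709.
  gamma(0) = 4 * (1 + 0.01709) = 4 * 1.01709 = 4.06836, which rounds to 4.0684.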